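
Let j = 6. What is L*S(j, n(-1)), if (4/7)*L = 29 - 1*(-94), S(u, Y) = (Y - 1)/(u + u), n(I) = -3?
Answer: -287/4 ≈ -71.750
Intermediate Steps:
S(u, Y) = (-1 + Y)/(2*u) (S(u, Y) = (-1 + Y)/((2*u)) = (-1 + Y)*(1/(2*u)) = (-1 + Y)/(2*u))
L = 861/4 (L = 7*(29 - 1*(-94))/4 = 7*(29 + 94)/4 = (7/4)*123 = 861/4 ≈ 215.25)
L*S(j, n(-1)) = 861*((½)*(-1 - 3)/6)/4 = 861*((½)*(⅙)*(-4))/4 = (861/4)*(-⅓) = -287/4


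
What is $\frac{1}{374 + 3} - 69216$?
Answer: $- \frac{26094431}{377} \approx -69216.0$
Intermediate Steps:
$\frac{1}{374 + 3} - 69216 = \frac{1}{377} - 69216 = - \frac{26094431}{377}$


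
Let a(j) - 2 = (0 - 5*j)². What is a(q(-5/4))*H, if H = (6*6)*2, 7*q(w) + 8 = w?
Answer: 322137/98 ≈ 3287.1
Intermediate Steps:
q(w) = -8/7 + w/7
H = 72 (H = 36*2 = 72)
a(j) = 2 + 25*j² (a(j) = 2 + (0 - 5*j)² = 2 + (-5*j)² = 2 + 25*j²)
a(q(-5/4))*H = (2 + 25*(-8/7 + (-5/4)/7)²)*72 = (2 + 25*(-8/7 + (-5*¼)/7)²)*72 = (2 + 25*(-8/7 + (⅐)*(-5/4))²)*72 = (2 + 25*(-8/7 - 5/28)²)*72 = (2 + 25*(-37/28)²)*72 = (2 + 25*(1369/784))*72 = (2 + 34225/784)*72 = (35793/784)*72 = 322137/98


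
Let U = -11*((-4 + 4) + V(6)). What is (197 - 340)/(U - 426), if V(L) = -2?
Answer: 143/404 ≈ 0.35396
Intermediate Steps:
U = 22 (U = -11*((-4 + 4) - 2) = -11*(0 - 2) = -11*(-2) = 22)
(197 - 340)/(U - 426) = (197 - 340)/(22 - 426) = -143/(-404) = -143*(-1/404) = 143/404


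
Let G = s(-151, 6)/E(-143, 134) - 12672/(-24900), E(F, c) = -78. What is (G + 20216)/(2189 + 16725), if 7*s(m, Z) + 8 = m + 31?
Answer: 5726139844/5357154075 ≈ 1.0689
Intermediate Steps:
s(m, Z) = 23/7 + m/7 (s(m, Z) = -8/7 + (m + 31)/7 = -8/7 + (31 + m)/7 = -8/7 + (31/7 + m/7) = 23/7 + m/7)
G = 421088/566475 (G = (23/7 + (⅐)*(-151))/(-78) - 12672/(-24900) = (23/7 - 151/7)*(-1/78) - 12672*(-1/24900) = -128/7*(-1/78) + 1056/2075 = 64/273 + 1056/2075 = 421088/566475 ≈ 0.74335)
(G + 20216)/(2189 + 16725) = (421088/566475 + 20216)/(2189 + 16725) = (11452279688/566475)/18914 = (11452279688/566475)*(1/18914) = 5726139844/5357154075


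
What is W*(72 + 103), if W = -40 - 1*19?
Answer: -10325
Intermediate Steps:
W = -59 (W = -40 - 19 = -59)
W*(72 + 103) = -59*(72 + 103) = -59*175 = -10325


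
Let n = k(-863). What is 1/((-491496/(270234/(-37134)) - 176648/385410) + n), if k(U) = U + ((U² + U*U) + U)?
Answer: 2893080165/4499752499211608 ≈ 6.4294e-7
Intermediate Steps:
k(U) = 2*U + 2*U² (k(U) = U + ((U² + U²) + U) = U + (2*U² + U) = U + (U + 2*U²) = 2*U + 2*U²)
n = 1487812 (n = 2*(-863)*(1 - 863) = 2*(-863)*(-862) = 1487812)
1/((-491496/(270234/(-37134)) - 176648/385410) + n) = 1/((-491496/(270234/(-37134)) - 176648/385410) + 1487812) = 1/((-491496/(270234*(-1/37134)) - 176648*1/385410) + 1487812) = 1/((-491496/(-15013/2063) - 88324/192705) + 1487812) = 1/((-491496*(-2063/15013) - 88324/192705) + 1487812) = 1/((1013956248/15013 - 88324/192705) + 1487812) = 1/(195393112762628/2893080165 + 1487812) = 1/(4499752499211608/2893080165) = 2893080165/4499752499211608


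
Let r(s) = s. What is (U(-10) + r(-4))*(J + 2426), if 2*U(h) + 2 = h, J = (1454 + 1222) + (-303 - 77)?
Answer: -47220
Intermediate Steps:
J = 2296 (J = 2676 - 380 = 2296)
U(h) = -1 + h/2
(U(-10) + r(-4))*(J + 2426) = ((-1 + (½)*(-10)) - 4)*(2296 + 2426) = ((-1 - 5) - 4)*4722 = (-6 - 4)*4722 = -10*4722 = -47220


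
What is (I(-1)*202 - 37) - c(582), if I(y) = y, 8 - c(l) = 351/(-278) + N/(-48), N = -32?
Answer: -206495/834 ≈ -247.60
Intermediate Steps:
c(l) = 7169/834 (c(l) = 8 - (351/(-278) - 32/(-48)) = 8 - (351*(-1/278) - 32*(-1/48)) = 8 - (-351/278 + 2/3) = 8 - 1*(-497/834) = 8 + 497/834 = 7169/834)
(I(-1)*202 - 37) - c(582) = (-1*202 - 37) - 1*7169/834 = (-202 - 37) - 7169/834 = -239 - 7169/834 = -206495/834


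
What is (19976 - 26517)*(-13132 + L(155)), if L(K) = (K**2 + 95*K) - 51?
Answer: -167233747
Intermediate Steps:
L(K) = -51 + K**2 + 95*K
(19976 - 26517)*(-13132 + L(155)) = (19976 - 26517)*(-13132 + (-51 + 155**2 + 95*155)) = -6541*(-13132 + (-51 + 24025 + 14725)) = -6541*(-13132 + 38699) = -6541*25567 = -167233747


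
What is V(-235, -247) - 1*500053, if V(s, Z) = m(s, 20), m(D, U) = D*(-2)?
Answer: -499583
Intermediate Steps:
m(D, U) = -2*D
V(s, Z) = -2*s
V(-235, -247) - 1*500053 = -2*(-235) - 1*500053 = 470 - 500053 = -499583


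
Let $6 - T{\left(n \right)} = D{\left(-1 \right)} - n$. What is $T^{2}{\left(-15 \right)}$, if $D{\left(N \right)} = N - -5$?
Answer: $169$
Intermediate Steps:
$D{\left(N \right)} = 5 + N$ ($D{\left(N \right)} = N + 5 = 5 + N$)
$T{\left(n \right)} = 2 + n$ ($T{\left(n \right)} = 6 - \left(\left(5 - 1\right) - n\right) = 6 - \left(4 - n\right) = 6 + \left(-4 + n\right) = 2 + n$)
$T^{2}{\left(-15 \right)} = \left(2 - 15\right)^{2} = \left(-13\right)^{2} = 169$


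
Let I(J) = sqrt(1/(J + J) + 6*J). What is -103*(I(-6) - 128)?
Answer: 13184 - 103*I*sqrt(1299)/6 ≈ 13184.0 - 618.71*I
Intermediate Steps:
I(J) = sqrt(1/(2*J) + 6*J)
-103*(I(-6) - 128) = -103*(sqrt(2/(-6) + 24*(-6))/2 - 128) = -103*(sqrt(2*(-1/6) - 144)/2 - 128) = -103*(sqrt(-1/3 - 144)/2 - 128) = -103*(sqrt(-433/3)/2 - 128) = -103*((I*sqrt(1299)/3)/2 - 128) = -103*(I*sqrt(1299)/6 - 128) = -103*(-128 + I*sqrt(1299)/6) = 13184 - 103*I*sqrt(1299)/6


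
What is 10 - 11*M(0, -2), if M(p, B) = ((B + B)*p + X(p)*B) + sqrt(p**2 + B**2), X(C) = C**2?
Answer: -12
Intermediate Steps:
M(p, B) = sqrt(B**2 + p**2) + B*p**2 + 2*B*p (M(p, B) = ((B + B)*p + p**2*B) + sqrt(p**2 + B**2) = ((2*B)*p + B*p**2) + sqrt(B**2 + p**2) = (2*B*p + B*p**2) + sqrt(B**2 + p**2) = (B*p**2 + 2*B*p) + sqrt(B**2 + p**2) = sqrt(B**2 + p**2) + B*p**2 + 2*B*p)
10 - 11*M(0, -2) = 10 - 11*(sqrt((-2)**2 + 0**2) - 2*0**2 + 2*(-2)*0) = 10 - 11*(sqrt(4 + 0) - 2*0 + 0) = 10 - 11*(sqrt(4) + 0 + 0) = 10 - 11*(2 + 0 + 0) = 10 - 11*2 = 10 - 22 = -12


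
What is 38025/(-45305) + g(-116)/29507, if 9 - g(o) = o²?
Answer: -26634154/20566379 ≈ -1.2950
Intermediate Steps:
g(o) = 9 - o²
38025/(-45305) + g(-116)/29507 = 38025/(-45305) + (9 - 1*(-116)²)/29507 = 38025*(-1/45305) + (9 - 1*13456)*(1/29507) = -585/697 + (9 - 13456)*(1/29507) = -585/697 - 13447*1/29507 = -585/697 - 13447/29507 = -26634154/20566379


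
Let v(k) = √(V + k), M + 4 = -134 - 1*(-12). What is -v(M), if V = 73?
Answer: -I*√53 ≈ -7.2801*I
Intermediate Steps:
M = -126 (M = -4 + (-134 - 1*(-12)) = -4 + (-134 + 12) = -4 - 122 = -126)
v(k) = √(73 + k)
-v(M) = -√(73 - 126) = -√(-53) = -I*√53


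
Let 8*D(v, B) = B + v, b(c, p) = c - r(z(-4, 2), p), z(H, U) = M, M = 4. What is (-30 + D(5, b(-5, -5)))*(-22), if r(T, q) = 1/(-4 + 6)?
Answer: 5291/8 ≈ 661.38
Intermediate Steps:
z(H, U) = 4
r(T, q) = 1/2
b(c, p) = -1/2 + c (b(c, p) = c - 1*1/2 = c - 1/2 = -1/2 + c)
D(v, B) = B/8 + v/8 (D(v, B) = (B + v)/8 = B/8 + v/8)
(-30 + D(5, b(-5, -5)))*(-22) = (-30 + ((-1/2 - 5)/8 + (1/8)*5))*(-22) = (-30 + ((1/8)*(-11/2) + 5/8))*(-22) = (-30 + (-11/16 + 5/8))*(-22) = (-30 - 1/16)*(-22) = -481/16*(-22) = 5291/8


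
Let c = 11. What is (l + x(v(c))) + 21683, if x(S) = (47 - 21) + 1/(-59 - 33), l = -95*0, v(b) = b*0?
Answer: 1997227/92 ≈ 21709.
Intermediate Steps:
v(b) = 0
l = 0
x(S) = 2391/92 (x(S) = 26 + 1/(-92) = 26 - 1/92 = 2391/92)
(l + x(v(c))) + 21683 = (0 + 2391/92) + 21683 = 2391/92 + 21683 = 1997227/92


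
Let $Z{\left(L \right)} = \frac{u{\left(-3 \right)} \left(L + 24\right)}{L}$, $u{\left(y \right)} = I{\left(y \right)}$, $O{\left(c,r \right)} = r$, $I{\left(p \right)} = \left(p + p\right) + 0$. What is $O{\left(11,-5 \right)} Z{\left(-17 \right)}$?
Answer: $- \frac{210}{17} \approx -12.353$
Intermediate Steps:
$I{\left(p \right)} = 2 p$ ($I{\left(p \right)} = 2 p + 0 = 2 p$)
$u{\left(y \right)} = 2 y$
$Z{\left(L \right)} = \frac{-144 - 6 L}{L}$ ($Z{\left(L \right)} = \frac{2 \left(-3\right) \left(L + 24\right)}{L} = \frac{\left(-6\right) \left(24 + L\right)}{L} = \frac{-144 - 6 L}{L}$)
$O{\left(11,-5 \right)} Z{\left(-17 \right)} = - 5 \left(-6 - \frac{144}{-17}\right) = - 5 \left(-6 - - \frac{144}{17}\right) = - 5 \left(-6 + \frac{144}{17}\right) = \left(-5\right) \frac{42}{17} = - \frac{210}{17}$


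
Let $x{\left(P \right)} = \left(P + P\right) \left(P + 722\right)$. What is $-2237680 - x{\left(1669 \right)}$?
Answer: $-10218838$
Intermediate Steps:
$x{\left(P \right)} = 2 P \left(722 + P\right)$
$-2237680 - x{\left(1669 \right)} = -2237680 - 2 \cdot 1669 \left(722 + 1669\right) = -2237680 - 2 \cdot 1669 \cdot 2391 = -2237680 - 7981158 = -10218838$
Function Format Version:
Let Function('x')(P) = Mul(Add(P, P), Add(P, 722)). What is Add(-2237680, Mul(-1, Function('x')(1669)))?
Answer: -10218838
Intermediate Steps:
Function('x')(P) = Mul(2, P, Add(722, P)) (Function('x')(P) = Mul(Mul(2, P), Add(722, P)) = Mul(2, P, Add(722, P)))
Add(-2237680, Mul(-1, Function('x')(1669))) = Add(-2237680, Mul(-1, Mul(2, 1669, Add(722, 1669)))) = Add(-2237680, Mul(-1, Mul(2, 1669, 2391))) = Add(-2237680, Mul(-1, 7981158)) = Add(-2237680, -7981158) = -10218838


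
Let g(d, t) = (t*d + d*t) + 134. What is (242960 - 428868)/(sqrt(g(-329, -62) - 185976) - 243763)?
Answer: 45317491804/59420545215 + 185908*I*sqrt(145046)/59420545215 ≈ 0.76266 + 0.0011916*I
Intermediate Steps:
g(d, t) = 134 + 2*d*t (g(d, t) = (d*t + d*t) + 134 = 2*d*t + 134 = 134 + 2*d*t)
(242960 - 428868)/(sqrt(g(-329, -62) - 185976) - 243763) = (242960 - 428868)/(sqrt((134 + 2*(-329)*(-62)) - 185976) - 243763) = -185908/(sqrt((134 + 40796) - 185976) - 243763) = -185908/(sqrt(40930 - 185976) - 243763) = -185908/(sqrt(-145046) - 243763) = -185908/(I*sqrt(145046) - 243763) = -185908/(-243763 + I*sqrt(145046))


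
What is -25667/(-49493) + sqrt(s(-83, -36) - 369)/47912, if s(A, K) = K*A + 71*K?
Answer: 25667/49493 + 3*sqrt(7)/47912 ≈ 0.51876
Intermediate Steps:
s(A, K) = 71*K + A*K (s(A, K) = A*K + 71*K = 71*K + A*K)
-25667/(-49493) + sqrt(s(-83, -36) - 369)/47912 = -25667/(-49493) + sqrt(-36*(71 - 83) - 369)/47912 = -25667*(-1/49493) + sqrt(-36*(-12) - 369)*(1/47912) = 25667/49493 + sqrt(432 - 369)*(1/47912) = 25667/49493 + sqrt(63)*(1/47912) = 25667/49493 + (3*sqrt(7))*(1/47912) = 25667/49493 + 3*sqrt(7)/47912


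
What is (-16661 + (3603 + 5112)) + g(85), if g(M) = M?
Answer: -7861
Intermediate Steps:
(-16661 + (3603 + 5112)) + g(85) = (-16661 + (3603 + 5112)) + 85 = (-16661 + 8715) + 85 = -7946 + 85 = -7861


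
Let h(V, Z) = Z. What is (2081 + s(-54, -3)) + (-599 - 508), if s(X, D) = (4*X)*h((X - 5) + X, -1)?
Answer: 1190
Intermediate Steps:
s(X, D) = -4*X (s(X, D) = (4*X)*(-1) = -4*X)
(2081 + s(-54, -3)) + (-599 - 508) = (2081 - 4*(-54)) + (-599 - 508) = (2081 + 216) - 1107 = 2297 - 1107 = 1190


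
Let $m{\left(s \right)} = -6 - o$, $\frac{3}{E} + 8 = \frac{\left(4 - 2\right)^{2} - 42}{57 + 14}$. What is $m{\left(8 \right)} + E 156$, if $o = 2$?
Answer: $- \frac{6346}{101} \approx -62.832$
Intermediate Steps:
$E = - \frac{71}{202}$ ($E = \frac{3}{-8 + \frac{\left(4 - 2\right)^{2} - 42}{57 + 14}} = \frac{3}{-8 + \frac{2^{2} - 42}{71}} = \frac{3}{-8 + \left(4 - 42\right) \frac{1}{71}} = \frac{3}{-8 - \frac{38}{71}} = \frac{3}{- \frac{606}{71}} = 3 \left(- \frac{71}{606}\right) = - \frac{71}{202} \approx -0.35149$)
$m{\left(s \right)} = -8$ ($m{\left(s \right)} = -6 - 2 = -8$)
$m{\left(8 \right)} + E 156 = -8 - \frac{5538}{101} = - \frac{6346}{101}$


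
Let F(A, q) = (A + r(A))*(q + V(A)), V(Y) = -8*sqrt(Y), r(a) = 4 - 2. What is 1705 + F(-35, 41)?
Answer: 352 + 264*I*sqrt(35) ≈ 352.0 + 1561.8*I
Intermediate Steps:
r(a) = 2
F(A, q) = (2 + A)*(q - 8*sqrt(A)) (F(A, q) = (A + 2)*(q - 8*sqrt(A)) = (2 + A)*(q - 8*sqrt(A)))
1705 + F(-35, 41) = 1705 + (-16*I*sqrt(35) - (-280)*I*sqrt(35) + 2*41 - 35*41) = 1705 + (-16*I*sqrt(35) - (-280)*I*sqrt(35) + 82 - 1435) = 1705 + (-16*I*sqrt(35) + 280*I*sqrt(35) + 82 - 1435) = 1705 + (-1353 + 264*I*sqrt(35)) = 352 + 264*I*sqrt(35)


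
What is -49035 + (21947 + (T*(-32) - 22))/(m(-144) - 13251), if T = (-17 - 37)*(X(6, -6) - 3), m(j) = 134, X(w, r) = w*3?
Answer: -643239940/13117 ≈ -49039.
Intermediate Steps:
X(w, r) = 3*w
T = -810 (T = (-17 - 37)*(3*6 - 3) = -54*(18 - 3) = -54*15 = -810)
-49035 + (21947 + (T*(-32) - 22))/(m(-144) - 13251) = -49035 + (21947 + (-810*(-32) - 22))/(134 - 13251) = -49035 + (21947 + (25920 - 22))/(-13117) = -49035 + (21947 + 25898)*(-1/13117) = -49035 + 47845*(-1/13117) = -49035 - 47845/13117 = -643239940/13117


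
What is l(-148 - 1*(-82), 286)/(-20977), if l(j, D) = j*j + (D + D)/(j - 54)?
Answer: -11867/57210 ≈ -0.20743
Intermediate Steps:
l(j, D) = j² + 2*D/(-54 + j) (l(j, D) = j² + (2*D)/(-54 + j) = j² + 2*D/(-54 + j))
l(-148 - 1*(-82), 286)/(-20977) = (((-148 - 1*(-82))³ - 54*(-148 - 1*(-82))² + 2*286)/(-54 + (-148 - 1*(-82))))/(-20977) = (((-148 + 82)³ - 54*(-148 + 82)² + 572)/(-54 + (-148 + 82)))*(-1/20977) = (((-66)³ - 54*(-66)² + 572)/(-54 - 66))*(-1/20977) = ((-287496 - 54*4356 + 572)/(-120))*(-1/20977) = -(-287496 - 235224 + 572)/120*(-1/20977) = -1/120*(-522148)*(-1/20977) = (130537/30)*(-1/20977) = -11867/57210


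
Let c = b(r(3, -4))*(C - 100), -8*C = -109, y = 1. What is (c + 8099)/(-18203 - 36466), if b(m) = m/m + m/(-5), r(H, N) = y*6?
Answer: -108217/728920 ≈ -0.14846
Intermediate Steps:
r(H, N) = 6 (r(H, N) = 1*6 = 6)
C = 109/8 (C = -⅛*(-109) = 109/8 ≈ 13.625)
b(m) = 1 - m/5 (b(m) = 1 + m*(-⅕) = 1 - m/5)
c = 691/40 (c = (1 - ⅕*6)*(109/8 - 100) = (1 - 6/5)*(-691/8) = -⅕*(-691/8) = 691/40 ≈ 17.275)
(c + 8099)/(-18203 - 36466) = (691/40 + 8099)/(-18203 - 36466) = (324651/40)/(-54669) = (324651/40)*(-1/54669) = -108217/728920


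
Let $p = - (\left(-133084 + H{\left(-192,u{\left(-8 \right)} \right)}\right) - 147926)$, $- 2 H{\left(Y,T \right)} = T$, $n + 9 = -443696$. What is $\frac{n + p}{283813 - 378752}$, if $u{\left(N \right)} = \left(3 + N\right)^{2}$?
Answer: $\frac{2985}{1742} \approx 1.7135$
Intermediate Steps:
$n = -443705$ ($n = -9 - 443696 = -443705$)
$H{\left(Y,T \right)} = - \frac{T}{2}$
$p = \frac{562045}{2}$ ($p = - (\left(-133084 - \frac{\left(3 - 8\right)^{2}}{2}\right) - 147926) = - (\left(-133084 - \frac{\left(-5\right)^{2}}{2}\right) - 147926) = - (\left(-133084 - \frac{25}{2}\right) - 147926) = - (- \frac{266193}{2} - 147926) = \left(-1\right) \left(- \frac{562045}{2}\right) = \frac{562045}{2} \approx 2.8102 \cdot 10^{5}$)
$\frac{n + p}{283813 - 378752} = \frac{-443705 + \frac{562045}{2}}{283813 - 378752} = - \frac{325365}{2 \left(-94939\right)} = \left(- \frac{325365}{2}\right) \left(- \frac{1}{94939}\right) = \frac{2985}{1742}$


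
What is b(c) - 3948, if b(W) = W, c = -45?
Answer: -3993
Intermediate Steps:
b(c) - 3948 = -45 - 3948 = -3993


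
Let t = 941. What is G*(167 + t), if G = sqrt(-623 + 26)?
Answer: 1108*I*sqrt(597) ≈ 27072.0*I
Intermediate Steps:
G = I*sqrt(597) (G = sqrt(-597) = I*sqrt(597) ≈ 24.434*I)
G*(167 + t) = (I*sqrt(597))*(167 + 941) = (I*sqrt(597))*1108 = 1108*I*sqrt(597)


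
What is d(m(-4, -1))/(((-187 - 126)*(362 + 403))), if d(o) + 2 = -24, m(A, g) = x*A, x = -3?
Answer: 26/239445 ≈ 0.00010858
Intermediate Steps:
m(A, g) = -3*A
d(o) = -26 (d(o) = -2 - 24 = -26)
d(m(-4, -1))/(((-187 - 126)*(362 + 403))) = -26*1/((-187 - 126)*(362 + 403)) = -26/((-313*765)) = -26/(-239445) = -26*(-1/239445) = 26/239445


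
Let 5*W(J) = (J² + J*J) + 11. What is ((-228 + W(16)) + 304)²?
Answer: 815409/25 ≈ 32616.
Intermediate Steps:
W(J) = 11/5 + 2*J²/5 (W(J) = ((J² + J*J) + 11)/5 = ((J² + J²) + 11)/5 = (2*J² + 11)/5 = (11 + 2*J²)/5 = 11/5 + 2*J²/5)
((-228 + W(16)) + 304)² = ((-228 + (11/5 + (⅖)*16²)) + 304)² = ((-228 + (11/5 + (⅖)*256)) + 304)² = ((-228 + (11/5 + 512/5)) + 304)² = ((-228 + 523/5) + 304)² = (-617/5 + 304)² = (903/5)² = 815409/25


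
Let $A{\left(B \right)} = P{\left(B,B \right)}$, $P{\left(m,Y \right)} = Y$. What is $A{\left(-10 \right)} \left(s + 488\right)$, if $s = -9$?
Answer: $-4790$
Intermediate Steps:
$A{\left(B \right)} = B$
$A{\left(-10 \right)} \left(s + 488\right) = - 10 \left(-9 + 488\right) = \left(-10\right) 479 = -4790$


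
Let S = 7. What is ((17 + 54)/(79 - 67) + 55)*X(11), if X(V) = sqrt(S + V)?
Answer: 731*sqrt(2)/4 ≈ 258.45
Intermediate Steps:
X(V) = sqrt(7 + V)
((17 + 54)/(79 - 67) + 55)*X(11) = ((17 + 54)/(79 - 67) + 55)*sqrt(7 + 11) = (71/12 + 55)*sqrt(18) = (71*(1/12) + 55)*(3*sqrt(2)) = (71/12 + 55)*(3*sqrt(2)) = 731*(3*sqrt(2))/12 = 731*sqrt(2)/4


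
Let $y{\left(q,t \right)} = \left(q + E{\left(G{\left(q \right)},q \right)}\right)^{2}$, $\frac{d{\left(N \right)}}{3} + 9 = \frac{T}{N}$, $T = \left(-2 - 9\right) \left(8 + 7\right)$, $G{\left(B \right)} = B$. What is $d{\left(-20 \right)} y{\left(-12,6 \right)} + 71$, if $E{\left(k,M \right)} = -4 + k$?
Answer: $-1693$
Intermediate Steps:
$T = -165$ ($T = \left(-11\right) 15 = -165$)
$d{\left(N \right)} = -27 - \frac{495}{N}$ ($d{\left(N \right)} = -27 + 3 \left(- \frac{165}{N}\right) = -27 - \frac{495}{N}$)
$y{\left(q,t \right)} = \left(-4 + 2 q\right)^{2}$ ($y{\left(q,t \right)} = \left(q + \left(-4 + q\right)\right)^{2} = \left(-4 + 2 q\right)^{2}$)
$d{\left(-20 \right)} y{\left(-12,6 \right)} + 71 = \left(-27 - \frac{495}{-20}\right) 4 \left(-2 - 12\right)^{2} + 71 = \left(-27 - - \frac{99}{4}\right) 4 \left(-14\right)^{2} + 71 = \left(-27 + \frac{99}{4}\right) 4 \cdot 196 + 71 = \left(- \frac{9}{4}\right) 784 + 71 = -1764 + 71 = -1693$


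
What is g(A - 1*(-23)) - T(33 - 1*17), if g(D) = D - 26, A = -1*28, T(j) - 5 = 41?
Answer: -77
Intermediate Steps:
T(j) = 46 (T(j) = 5 + 41 = 46)
A = -28
g(D) = -26 + D
g(A - 1*(-23)) - T(33 - 1*17) = (-26 + (-28 - 1*(-23))) - 1*46 = (-26 + (-28 + 23)) - 46 = (-26 - 5) - 46 = -31 - 46 = -77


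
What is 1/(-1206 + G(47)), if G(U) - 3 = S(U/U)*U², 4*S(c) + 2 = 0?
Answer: -2/4615 ≈ -0.00043337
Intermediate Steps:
S(c) = -½ (S(c) = -½ + (¼)*0 = -½ + 0 = -½)
G(U) = 3 - U²/2
1/(-1206 + G(47)) = 1/(-1206 + (3 - ½*47²)) = 1/(-1206 + (3 - ½*2209)) = 1/(-1206 + (3 - 2209/2)) = 1/(-1206 - 2203/2) = 1/(-4615/2) = -2/4615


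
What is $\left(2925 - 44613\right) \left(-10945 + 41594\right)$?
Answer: $-1277695512$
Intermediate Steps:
$\left(2925 - 44613\right) \left(-10945 + 41594\right) = \left(-41688\right) 30649 = -1277695512$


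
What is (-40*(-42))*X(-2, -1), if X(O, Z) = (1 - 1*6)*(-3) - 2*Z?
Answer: 28560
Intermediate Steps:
X(O, Z) = 15 - 2*Z (X(O, Z) = (1 - 6)*(-3) - 2*Z = -5*(-3) - 2*Z = 15 - 2*Z)
(-40*(-42))*X(-2, -1) = (-40*(-42))*(15 - 2*(-1)) = 1680*(15 + 2) = 1680*17 = 28560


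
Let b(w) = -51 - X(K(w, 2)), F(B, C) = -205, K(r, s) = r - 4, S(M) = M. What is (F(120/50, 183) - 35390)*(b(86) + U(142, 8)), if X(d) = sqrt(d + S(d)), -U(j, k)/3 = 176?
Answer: 20609505 + 71190*sqrt(41) ≈ 2.1065e+7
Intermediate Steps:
U(j, k) = -528 (U(j, k) = -3*176 = -528)
K(r, s) = -4 + r
X(d) = sqrt(2)*sqrt(d) (X(d) = sqrt(d + d) = sqrt(2*d) = sqrt(2)*sqrt(d))
b(w) = -51 - sqrt(2)*sqrt(-4 + w)
(F(120/50, 183) - 35390)*(b(86) + U(142, 8)) = (-205 - 35390)*((-51 - sqrt(-8 + 2*86)) - 528) = -35595*((-51 - sqrt(-8 + 172)) - 528) = -35595*((-51 - sqrt(164)) - 528) = -35595*((-51 - 2*sqrt(41)) - 528) = -35595*(-579 - 2*sqrt(41)) = 20609505 + 71190*sqrt(41)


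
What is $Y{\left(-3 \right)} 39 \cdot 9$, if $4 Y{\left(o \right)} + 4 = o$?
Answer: $- \frac{2457}{4} \approx -614.25$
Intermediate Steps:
$Y{\left(o \right)} = -1 + \frac{o}{4}$
$Y{\left(-3 \right)} 39 \cdot 9 = \left(-1 + \frac{1}{4} \left(-3\right)\right) 39 \cdot 9 = \left(-1 - \frac{3}{4}\right) 39 \cdot 9 = \left(- \frac{7}{4}\right) 39 \cdot 9 = \left(- \frac{273}{4}\right) 9 = - \frac{2457}{4}$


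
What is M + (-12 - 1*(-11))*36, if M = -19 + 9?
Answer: -46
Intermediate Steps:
M = -10
M + (-12 - 1*(-11))*36 = -10 + (-12 - 1*(-11))*36 = -10 + (-12 + 11)*36 = -10 - 1*36 = -10 - 36 = -46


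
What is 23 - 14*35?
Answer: -467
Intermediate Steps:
23 - 14*35 = 23 - 490 = -467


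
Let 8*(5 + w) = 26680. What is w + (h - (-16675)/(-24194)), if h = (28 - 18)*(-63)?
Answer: 65307125/24194 ≈ 2699.3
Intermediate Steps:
h = -630 (h = 10*(-63) = -630)
w = 3330 (w = -5 + (1/8)*26680 = -5 + 3335 = 3330)
w + (h - (-16675)/(-24194)) = 3330 + (-630 - (-16675)/(-24194)) = 3330 + (-630 - (-16675)*(-1)/24194) = 3330 + (-630 - 1*16675/24194) = 3330 + (-630 - 16675/24194) = 3330 - 15258895/24194 = 65307125/24194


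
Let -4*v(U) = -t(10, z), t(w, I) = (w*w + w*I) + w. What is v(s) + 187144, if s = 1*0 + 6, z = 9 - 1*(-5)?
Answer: 374413/2 ≈ 1.8721e+5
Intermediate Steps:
z = 14 (z = 9 + 5 = 14)
t(w, I) = w + w² + I*w (t(w, I) = (w² + I*w) + w = w + w² + I*w)
s = 6 (s = 0 + 6 = 6)
v(U) = 125/2 (v(U) = -(-1)*10*(1 + 14 + 10)/4 = -(-1)*10*25/4 = -(-1)*250/4 = -¼*(-250) = 125/2)
v(s) + 187144 = 125/2 + 187144 = 374413/2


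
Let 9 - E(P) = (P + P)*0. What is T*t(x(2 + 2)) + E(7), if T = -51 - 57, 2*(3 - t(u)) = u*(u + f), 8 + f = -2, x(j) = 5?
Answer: -1665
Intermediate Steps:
f = -10 (f = -8 - 2 = -10)
t(u) = 3 - u*(-10 + u)/2 (t(u) = 3 - u*(u - 10)/2 = 3 - u*(-10 + u)/2)
T = -108
E(P) = 9 (E(P) = 9 - (P + P)*0 = 9 - 2*P*0 = 9 - 1*0 = 9 + 0 = 9)
T*t(x(2 + 2)) + E(7) = -108*(3 + 5*5 - ½*5²) + 9 = -108*(3 + 25 - ½*25) + 9 = -108*(3 + 25 - 25/2) + 9 = -108*31/2 + 9 = -1674 + 9 = -1665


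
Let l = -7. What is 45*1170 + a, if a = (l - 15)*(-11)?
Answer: 52892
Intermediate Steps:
a = 242 (a = (-7 - 15)*(-11) = -22*(-11) = 242)
45*1170 + a = 45*1170 + 242 = 52650 + 242 = 52892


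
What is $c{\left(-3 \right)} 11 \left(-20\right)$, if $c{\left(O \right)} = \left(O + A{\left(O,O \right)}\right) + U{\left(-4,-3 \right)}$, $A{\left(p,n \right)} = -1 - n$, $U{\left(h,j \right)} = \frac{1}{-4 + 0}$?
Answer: $275$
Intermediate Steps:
$U{\left(h,j \right)} = - \frac{1}{4}$ ($U{\left(h,j \right)} = \frac{1}{-4} = - \frac{1}{4}$)
$c{\left(O \right)} = - \frac{5}{4}$ ($c{\left(O \right)} = \left(O - \left(1 + O\right)\right) - \frac{1}{4} = -1 - \frac{1}{4} = - \frac{5}{4}$)
$c{\left(-3 \right)} 11 \left(-20\right) = \left(- \frac{5}{4}\right) 11 \left(-20\right) = \left(- \frac{55}{4}\right) \left(-20\right) = 275$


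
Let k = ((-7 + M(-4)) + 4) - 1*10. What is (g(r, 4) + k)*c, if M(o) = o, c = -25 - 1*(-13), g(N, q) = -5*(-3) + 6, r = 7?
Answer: -48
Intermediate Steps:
g(N, q) = 21 (g(N, q) = 15 + 6 = 21)
c = -12 (c = -25 + 13 = -12)
k = -17 (k = ((-7 - 4) + 4) - 1*10 = (-11 + 4) - 10 = -7 - 10 = -17)
(g(r, 4) + k)*c = (21 - 17)*(-12) = 4*(-12) = -48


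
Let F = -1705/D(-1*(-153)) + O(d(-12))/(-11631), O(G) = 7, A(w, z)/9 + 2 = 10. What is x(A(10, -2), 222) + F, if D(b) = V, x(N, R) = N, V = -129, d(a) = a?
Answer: 14206520/166711 ≈ 85.216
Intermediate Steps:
A(w, z) = 72 (A(w, z) = -18 + 9*10 = -18 + 90 = 72)
D(b) = -129
F = 2203328/166711 (F = -1705/(-129) + 7/(-11631) = -1705*(-1/129) + 7*(-1/11631) = 1705/129 - 7/11631 = 2203328/166711 ≈ 13.216)
x(A(10, -2), 222) + F = 72 + 2203328/166711 = 14206520/166711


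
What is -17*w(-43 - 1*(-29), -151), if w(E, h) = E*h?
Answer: -35938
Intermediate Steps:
-17*w(-43 - 1*(-29), -151) = -17*(-43 - 1*(-29))*(-151) = -17*(-43 + 29)*(-151) = -(-238)*(-151) = -17*2114 = -35938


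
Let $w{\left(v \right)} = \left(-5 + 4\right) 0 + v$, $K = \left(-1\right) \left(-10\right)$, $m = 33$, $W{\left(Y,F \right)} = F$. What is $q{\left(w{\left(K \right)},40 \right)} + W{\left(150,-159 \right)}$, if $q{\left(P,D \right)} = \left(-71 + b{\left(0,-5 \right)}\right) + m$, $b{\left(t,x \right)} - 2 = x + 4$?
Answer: $-196$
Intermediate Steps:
$b{\left(t,x \right)} = 6 + x$ ($b{\left(t,x \right)} = 2 + \left(x + 4\right) = 2 + \left(4 + x\right) = 6 + x$)
$K = 10$
$w{\left(v \right)} = v$ ($w{\left(v \right)} = \left(-1\right) 0 + v = 0 + v = v$)
$q{\left(P,D \right)} = -37$ ($q{\left(P,D \right)} = \left(-71 + \left(6 - 5\right)\right) + 33 = \left(-71 + 1\right) + 33 = -70 + 33 = -37$)
$q{\left(w{\left(K \right)},40 \right)} + W{\left(150,-159 \right)} = -37 - 159 = -196$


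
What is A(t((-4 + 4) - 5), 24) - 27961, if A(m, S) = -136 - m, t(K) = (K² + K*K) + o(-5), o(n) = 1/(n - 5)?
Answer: -281469/10 ≈ -28147.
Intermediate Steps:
o(n) = 1/(-5 + n)
t(K) = -⅒ + 2*K² (t(K) = (K² + K*K) + 1/(-5 - 5) = (K² + K²) + 1/(-10) = 2*K² - ⅒ = -⅒ + 2*K²)
A(t((-4 + 4) - 5), 24) - 27961 = (-136 - (-⅒ + 2*((-4 + 4) - 5)²)) - 27961 = (-136 - (-⅒ + 2*(0 - 5)²)) - 27961 = (-136 - (-⅒ + 2*(-5)²)) - 27961 = (-136 - (-⅒ + 2*25)) - 27961 = (-136 - (-⅒ + 50)) - 27961 = (-136 - 1*499/10) - 27961 = (-136 - 499/10) - 27961 = -1859/10 - 27961 = -281469/10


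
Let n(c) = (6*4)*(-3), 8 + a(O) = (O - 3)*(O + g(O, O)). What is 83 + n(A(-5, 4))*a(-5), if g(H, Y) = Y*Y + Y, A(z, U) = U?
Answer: 9299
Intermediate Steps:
g(H, Y) = Y + Y**2 (g(H, Y) = Y**2 + Y = Y + Y**2)
a(O) = -8 + (-3 + O)*(O + O*(1 + O)) (a(O) = -8 + (O - 3)*(O + O*(1 + O)) = -8 + (-3 + O)*(O + O*(1 + O)))
n(c) = -72 (n(c) = 24*(-3) = -72)
83 + n(A(-5, 4))*a(-5) = 83 - 72*(-8 + (-5)**3 - 1*(-5)**2 - 6*(-5)) = 83 - 72*(-8 - 125 - 1*25 + 30) = 83 - 72*(-8 - 125 - 25 + 30) = 83 - 72*(-128) = 83 + 9216 = 9299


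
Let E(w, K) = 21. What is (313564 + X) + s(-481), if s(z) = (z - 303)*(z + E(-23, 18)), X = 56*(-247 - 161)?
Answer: 651356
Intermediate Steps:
X = -22848 (X = 56*(-408) = -22848)
s(z) = (-303 + z)*(21 + z) (s(z) = (z - 303)*(z + 21) = (-303 + z)*(21 + z))
(313564 + X) + s(-481) = (313564 - 22848) + (-6363 + (-481)² - 282*(-481)) = 290716 + (-6363 + 231361 + 135642) = 290716 + 360640 = 651356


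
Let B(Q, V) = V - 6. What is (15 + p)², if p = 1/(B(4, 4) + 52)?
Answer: 564001/2500 ≈ 225.60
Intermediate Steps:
B(Q, V) = -6 + V
p = 1/50 (p = 1/((-6 + 4) + 52) = 1/(-2 + 52) = 1/50 ≈ 0.020000)
(15 + p)² = (15 + 1/50)² = (751/50)² = 564001/2500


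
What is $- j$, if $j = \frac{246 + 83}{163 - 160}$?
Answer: $- \frac{329}{3} \approx -109.67$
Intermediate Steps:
$j = \frac{329}{3} \approx 109.67$
$- j = \left(-1\right) \frac{329}{3} = - \frac{329}{3}$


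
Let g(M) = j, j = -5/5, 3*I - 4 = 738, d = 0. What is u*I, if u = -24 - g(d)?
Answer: -17066/3 ≈ -5688.7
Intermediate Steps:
I = 742/3 (I = 4/3 + (1/3)*738 = 4/3 + 246 = 742/3 ≈ 247.33)
j = -1 (j = -5*1/5 = -1)
g(M) = -1
u = -23 (u = -24 - 1*(-1) = -24 + 1 = -23)
u*I = -23*742/3 = -17066/3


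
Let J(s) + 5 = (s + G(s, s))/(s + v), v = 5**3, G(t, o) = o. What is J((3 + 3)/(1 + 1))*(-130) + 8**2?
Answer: 22653/32 ≈ 707.91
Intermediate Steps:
v = 125
J(s) = -5 + 2*s/(125 + s) (J(s) = -5 + (s + s)/(s + 125) = -5 + (2*s)/(125 + s) = -5 + 2*s/(125 + s))
J((3 + 3)/(1 + 1))*(-130) + 8**2 = ((-625 - 3*(3 + 3)/(1 + 1))/(125 + (3 + 3)/(1 + 1)))*(-130) + 8**2 = ((-625 - 18/2)/(125 + 6/2))*(-130) + 64 = ((-625 - 18/2)/(125 + 6*(1/2)))*(-130) + 64 = ((-625 - 3*3)/(125 + 3))*(-130) + 64 = ((-625 - 9)/128)*(-130) + 64 = ((1/128)*(-634))*(-130) + 64 = -317/64*(-130) + 64 = 20605/32 + 64 = 22653/32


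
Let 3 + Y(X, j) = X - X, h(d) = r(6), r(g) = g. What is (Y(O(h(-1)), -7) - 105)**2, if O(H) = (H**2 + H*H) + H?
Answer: 11664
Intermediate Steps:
h(d) = 6
O(H) = H + 2*H**2 (O(H) = (H**2 + H**2) + H = 2*H**2 + H = H + 2*H**2)
Y(X, j) = -3 (Y(X, j) = -3 + (X - X) = -3 + 0 = -3)
(Y(O(h(-1)), -7) - 105)**2 = (-3 - 105)**2 = (-108)**2 = 11664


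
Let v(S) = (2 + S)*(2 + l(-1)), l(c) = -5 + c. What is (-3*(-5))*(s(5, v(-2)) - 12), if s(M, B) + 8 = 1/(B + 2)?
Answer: -585/2 ≈ -292.50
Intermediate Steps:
v(S) = -8 - 4*S (v(S) = (2 + S)*(2 + (-5 - 1)) = (2 + S)*(2 - 6) = (2 + S)*(-4) = -8 - 4*S)
s(M, B) = -8 + 1/(2 + B) (s(M, B) = -8 + 1/(B + 2) = -8 + 1/(2 + B))
(-3*(-5))*(s(5, v(-2)) - 12) = (-3*(-5))*((-15 - 8*(-8 - 4*(-2)))/(2 + (-8 - 4*(-2))) - 12) = 15*((-15 - 8*(-8 + 8))/(2 + (-8 + 8)) - 12) = 15*((-15 - 8*0)/(2 + 0) - 12) = 15*((-15 + 0)/2 - 12) = 15*((½)*(-15) - 12) = 15*(-15/2 - 12) = 15*(-39/2) = -585/2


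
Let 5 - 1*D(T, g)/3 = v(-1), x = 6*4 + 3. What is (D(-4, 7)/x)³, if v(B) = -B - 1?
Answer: 125/729 ≈ 0.17147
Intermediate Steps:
v(B) = -1 - B
x = 27 (x = 24 + 3 = 27)
D(T, g) = 15 (D(T, g) = 15 - 3*(-1 - 1*(-1)) = 15 - 3*(-1 + 1) = 15 - 3*0 = 15 + 0 = 15)
(D(-4, 7)/x)³ = (15/27)³ = (15*(1/27))³ = (5/9)³ = 125/729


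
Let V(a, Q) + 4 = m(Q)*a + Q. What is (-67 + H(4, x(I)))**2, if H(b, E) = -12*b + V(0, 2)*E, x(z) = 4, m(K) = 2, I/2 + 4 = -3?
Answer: 15129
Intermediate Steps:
I = -14 (I = -8 + 2*(-3) = -8 - 6 = -14)
V(a, Q) = -4 + Q + 2*a (V(a, Q) = -4 + (2*a + Q) = -4 + (Q + 2*a) = -4 + Q + 2*a)
H(b, E) = -12*b - 2*E (H(b, E) = -12*b + (-4 + 2 + 2*0)*E = -12*b + (-4 + 2 + 0)*E = -12*b - 2*E)
(-67 + H(4, x(I)))**2 = (-67 + (-12*4 - 2*4))**2 = (-67 + (-48 - 8))**2 = (-67 - 56)**2 = (-123)**2 = 15129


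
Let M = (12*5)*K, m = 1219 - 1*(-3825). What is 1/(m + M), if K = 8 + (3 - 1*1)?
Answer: 1/5644 ≈ 0.00017718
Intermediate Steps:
m = 5044 (m = 1219 + 3825 = 5044)
K = 10 (K = 8 + (3 - 1) = 8 + 2 = 10)
M = 600 (M = (12*5)*10 = 60*10 = 600)
1/(m + M) = 1/(5044 + 600) = 1/5644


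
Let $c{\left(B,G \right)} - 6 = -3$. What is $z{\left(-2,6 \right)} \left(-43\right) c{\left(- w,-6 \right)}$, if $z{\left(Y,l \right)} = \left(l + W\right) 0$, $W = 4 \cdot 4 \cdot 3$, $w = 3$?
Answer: $0$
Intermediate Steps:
$W = 48$ ($W = 16 \cdot 3 = 48$)
$z{\left(Y,l \right)} = 0$ ($z{\left(Y,l \right)} = \left(l + 48\right) 0 = \left(48 + l\right) 0 = 0$)
$c{\left(B,G \right)} = 3$ ($c{\left(B,G \right)} = 6 - 3 = 3$)
$z{\left(-2,6 \right)} \left(-43\right) c{\left(- w,-6 \right)} = 0 \left(-43\right) 3 = 0 \cdot 3 = 0$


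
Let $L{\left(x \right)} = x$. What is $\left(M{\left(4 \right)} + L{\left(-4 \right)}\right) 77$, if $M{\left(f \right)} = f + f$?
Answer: $308$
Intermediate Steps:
$M{\left(f \right)} = 2 f$
$\left(M{\left(4 \right)} + L{\left(-4 \right)}\right) 77 = \left(2 \cdot 4 - 4\right) 77 = \left(8 - 4\right) 77 = 4 \cdot 77 = 308$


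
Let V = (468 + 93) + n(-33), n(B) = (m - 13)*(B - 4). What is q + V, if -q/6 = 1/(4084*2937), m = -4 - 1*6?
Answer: 2822754615/1999118 ≈ 1412.0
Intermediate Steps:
m = -10 (m = -4 - 6 = -10)
n(B) = 92 - 23*B (n(B) = (-10 - 13)*(B - 4) = -23*(-4 + B) = 92 - 23*B)
q = -1/1999118 (q = -6/(4084*2937) = -3/(2042*2937) = -6*1/11994708 = -1/1999118 ≈ -5.0022e-7)
V = 1412 (V = (468 + 93) + (92 - 23*(-33)) = 561 + (92 + 759) = 561 + 851 = 1412)
q + V = -1/1999118 + 1412 = 2822754615/1999118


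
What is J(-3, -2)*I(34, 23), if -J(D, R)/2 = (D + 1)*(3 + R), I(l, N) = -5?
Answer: -20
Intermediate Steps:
J(D, R) = -2*(1 + D)*(3 + R) (J(D, R) = -2*(D + 1)*(3 + R) = -2*(1 + D)*(3 + R))
J(-3, -2)*I(34, 23) = (-6 - 6*(-3) - 2*(-2) - 2*(-3)*(-2))*(-5) = (-6 + 18 + 4 - 12)*(-5) = 4*(-5) = -20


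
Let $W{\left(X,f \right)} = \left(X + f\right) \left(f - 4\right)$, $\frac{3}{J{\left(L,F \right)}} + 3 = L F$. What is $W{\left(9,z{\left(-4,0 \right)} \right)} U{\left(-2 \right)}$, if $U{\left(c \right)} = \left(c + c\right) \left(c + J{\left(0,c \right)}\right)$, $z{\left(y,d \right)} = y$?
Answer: $-480$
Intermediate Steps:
$J{\left(L,F \right)} = \frac{3}{-3 + F L}$ ($J{\left(L,F \right)} = \frac{3}{-3 + L F} = \frac{3}{-3 + F L}$)
$W{\left(X,f \right)} = \left(-4 + f\right) \left(X + f\right)$ ($W{\left(X,f \right)} = \left(X + f\right) \left(-4 + f\right) = \left(-4 + f\right) \left(X + f\right)$)
$U{\left(c \right)} = 2 c \left(-1 + c\right)$ ($U{\left(c \right)} = \left(c + c\right) \left(c + \frac{3}{-3 + c 0}\right) = 2 c \left(c + \frac{3}{-3 + 0}\right) = 2 c \left(c + \frac{3}{-3}\right) = 2 c \left(c + 3 \left(- \frac{1}{3}\right)\right) = 2 c \left(c - 1\right) = 2 c \left(-1 + c\right)$)
$W{\left(9,z{\left(-4,0 \right)} \right)} U{\left(-2 \right)} = \left(\left(-4\right)^{2} - 36 - -16 + 9 \left(-4\right)\right) 2 \left(-2\right) \left(-1 - 2\right) = \left(16 - 36 + 16 - 36\right) 2 \left(-2\right) \left(-3\right) = \left(-40\right) 12 = -480$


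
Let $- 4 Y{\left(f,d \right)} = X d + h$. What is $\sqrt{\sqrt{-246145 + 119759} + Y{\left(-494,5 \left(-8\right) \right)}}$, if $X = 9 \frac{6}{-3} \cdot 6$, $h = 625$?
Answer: $\frac{\sqrt{-4945 + 4 i \sqrt{126386}}}{2} \approx 5.0051 + 35.515 i$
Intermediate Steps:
$X = -108$ ($X = 9 \cdot 6 \left(- \frac{1}{3}\right) 6 = 9 \left(-2\right) 6 = \left(-18\right) 6 = -108$)
$Y{\left(f,d \right)} = - \frac{625}{4} + 27 d$ ($Y{\left(f,d \right)} = - \frac{- 108 d + 625}{4} = - \frac{625 - 108 d}{4} = - \frac{625}{4} + 27 d$)
$\sqrt{\sqrt{-246145 + 119759} + Y{\left(-494,5 \left(-8\right) \right)}} = \sqrt{\sqrt{-246145 + 119759} + \left(- \frac{625}{4} + 27 \cdot 5 \left(-8\right)\right)} = \sqrt{\sqrt{-126386} + \left(- \frac{625}{4} + 27 \left(-40\right)\right)} = \sqrt{i \sqrt{126386} - \frac{4945}{4}} = \sqrt{- \frac{4945}{4} + i \sqrt{126386}}$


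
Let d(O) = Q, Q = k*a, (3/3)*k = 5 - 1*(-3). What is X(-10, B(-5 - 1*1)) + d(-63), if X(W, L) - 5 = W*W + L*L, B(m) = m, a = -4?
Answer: 109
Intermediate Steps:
k = 8 (k = 5 - 1*(-3) = 5 + 3 = 8)
Q = -32 (Q = 8*(-4) = -32)
d(O) = -32
X(W, L) = 5 + L² + W² (X(W, L) = 5 + (W*W + L*L) = 5 + (W² + L²) = 5 + (L² + W²) = 5 + L² + W²)
X(-10, B(-5 - 1*1)) + d(-63) = (5 + (-5 - 1*1)² + (-10)²) - 32 = (5 + (-5 - 1)² + 100) - 32 = (5 + (-6)² + 100) - 32 = (5 + 36 + 100) - 32 = 141 - 32 = 109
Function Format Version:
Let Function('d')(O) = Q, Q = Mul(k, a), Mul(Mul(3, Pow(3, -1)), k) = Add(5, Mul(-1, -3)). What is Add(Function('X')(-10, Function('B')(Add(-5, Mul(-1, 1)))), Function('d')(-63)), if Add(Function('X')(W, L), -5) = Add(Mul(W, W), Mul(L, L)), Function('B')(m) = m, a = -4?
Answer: 109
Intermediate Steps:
k = 8 (k = Add(5, Mul(-1, -3)) = Add(5, 3) = 8)
Q = -32 (Q = Mul(8, -4) = -32)
Function('d')(O) = -32
Function('X')(W, L) = Add(5, Pow(L, 2), Pow(W, 2)) (Function('X')(W, L) = Add(5, Add(Mul(W, W), Mul(L, L))) = Add(5, Add(Pow(W, 2), Pow(L, 2))) = Add(5, Add(Pow(L, 2), Pow(W, 2))) = Add(5, Pow(L, 2), Pow(W, 2)))
Add(Function('X')(-10, Function('B')(Add(-5, Mul(-1, 1)))), Function('d')(-63)) = Add(Add(5, Pow(Add(-5, Mul(-1, 1)), 2), Pow(-10, 2)), -32) = Add(Add(5, Pow(Add(-5, -1), 2), 100), -32) = Add(Add(5, Pow(-6, 2), 100), -32) = Add(Add(5, 36, 100), -32) = Add(141, -32) = 109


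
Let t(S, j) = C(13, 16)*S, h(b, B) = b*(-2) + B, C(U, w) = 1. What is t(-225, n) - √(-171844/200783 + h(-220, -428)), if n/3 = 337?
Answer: -225 - 4*√28078900201/200783 ≈ -228.34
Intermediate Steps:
n = 1011 (n = 3*337 = 1011)
h(b, B) = B - 2*b (h(b, B) = -2*b + B = B - 2*b)
t(S, j) = S (t(S, j) = 1*S = S)
t(-225, n) - √(-171844/200783 + h(-220, -428)) = -225 - √(-171844/200783 + (-428 - 2*(-220))) = -225 - √(-171844*1/200783 + (-428 + 440)) = -225 - √(-171844/200783 + 12) = -225 - √(2237552/200783) = -225 - 4*√28078900201/200783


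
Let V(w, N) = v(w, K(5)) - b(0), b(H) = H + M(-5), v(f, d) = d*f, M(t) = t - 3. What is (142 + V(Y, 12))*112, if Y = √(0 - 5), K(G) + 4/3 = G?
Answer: 16800 + 1232*I*√5/3 ≈ 16800.0 + 918.28*I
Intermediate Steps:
M(t) = -3 + t
K(G) = -4/3 + G
Y = I*√5 (Y = √(-5) = I*√5 ≈ 2.2361*I)
b(H) = -8 + H (b(H) = H + (-3 - 5) = H - 8 = -8 + H)
V(w, N) = 8 + 11*w/3 (V(w, N) = (-4/3 + 5)*w - (-8 + 0) = 11*w/3 - 1*(-8) = 11*w/3 + 8 = 8 + 11*w/3)
(142 + V(Y, 12))*112 = (142 + (8 + 11*(I*√5)/3))*112 = (142 + (8 + 11*I*√5/3))*112 = (150 + 11*I*√5/3)*112 = 16800 + 1232*I*√5/3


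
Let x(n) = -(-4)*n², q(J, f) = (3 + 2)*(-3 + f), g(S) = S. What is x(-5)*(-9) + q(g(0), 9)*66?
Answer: 1080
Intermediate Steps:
q(J, f) = -15 + 5*f (q(J, f) = 5*(-3 + f) = -15 + 5*f)
x(n) = 4*n²
x(-5)*(-9) + q(g(0), 9)*66 = (4*(-5)²)*(-9) + (-15 + 5*9)*66 = (4*25)*(-9) + (-15 + 45)*66 = 100*(-9) + 30*66 = -900 + 1980 = 1080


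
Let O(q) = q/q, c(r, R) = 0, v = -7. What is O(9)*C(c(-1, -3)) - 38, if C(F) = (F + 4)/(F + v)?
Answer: -270/7 ≈ -38.571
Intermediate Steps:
O(q) = 1
C(F) = (4 + F)/(-7 + F) (C(F) = (F + 4)/(F - 7) = (4 + F)/(-7 + F))
O(9)*C(c(-1, -3)) - 38 = 1*((4 + 0)/(-7 + 0)) - 38 = 1*(4/(-7)) - 38 = 1*(-⅐*4) - 38 = 1*(-4/7) - 38 = -4/7 - 38 = -270/7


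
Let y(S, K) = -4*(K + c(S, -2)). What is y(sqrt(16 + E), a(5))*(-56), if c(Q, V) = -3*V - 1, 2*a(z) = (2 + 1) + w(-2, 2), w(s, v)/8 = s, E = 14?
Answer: -336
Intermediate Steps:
w(s, v) = 8*s
a(z) = -13/2 (a(z) = ((2 + 1) + 8*(-2))/2 = (3 - 16)/2 = (1/2)*(-13) = -13/2)
c(Q, V) = -1 - 3*V
y(S, K) = -20 - 4*K (y(S, K) = -4*(K + (-1 - 3*(-2))) = -4*(K + (-1 + 6)) = -4*(K + 5) = -4*(5 + K) = -20 - 4*K)
y(sqrt(16 + E), a(5))*(-56) = (-20 - 4*(-13/2))*(-56) = (-20 + 26)*(-56) = 6*(-56) = -336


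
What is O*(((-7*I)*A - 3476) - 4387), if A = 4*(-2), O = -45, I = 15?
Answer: 316035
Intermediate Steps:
A = -8
O*(((-7*I)*A - 3476) - 4387) = -45*((-7*15*(-8) - 3476) - 4387) = -45*((-105*(-8) - 3476) - 4387) = -45*((840 - 3476) - 4387) = -45*(-2636 - 4387) = -45*(-7023) = 316035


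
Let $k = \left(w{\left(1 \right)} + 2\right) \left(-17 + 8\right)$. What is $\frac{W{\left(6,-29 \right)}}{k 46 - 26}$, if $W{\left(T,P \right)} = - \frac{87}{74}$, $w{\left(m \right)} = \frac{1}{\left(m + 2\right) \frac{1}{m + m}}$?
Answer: $\frac{87}{83620} \approx 0.0010404$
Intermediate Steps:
$w{\left(m \right)} = \frac{2 m}{2 + m}$ ($w{\left(m \right)} = \frac{1}{\left(2 + m\right) \frac{1}{2 m}} = \frac{1}{\frac{1}{2} \frac{1}{m} \left(2 + m\right)} = \frac{2 m}{2 + m}$)
$W{\left(T,P \right)} = - \frac{87}{74}$ ($W{\left(T,P \right)} = \left(-87\right) \frac{1}{74} = - \frac{87}{74}$)
$k = -24$ ($k = \left(2 \cdot 1 \frac{1}{2 + 1} + 2\right) \left(-17 + 8\right) = \left(2 \cdot 1 \cdot \frac{1}{3} + 2\right) \left(-9\right) = \left(\frac{2}{3} + 2\right) \left(-9\right) = \frac{8}{3} \left(-9\right) = -24$)
$\frac{W{\left(6,-29 \right)}}{k 46 - 26} = - \frac{87}{74 \left(\left(-24\right) 46 - 26\right)} = - \frac{87}{74 \left(-1104 - 26\right)} = - \frac{87}{74 \left(-1130\right)} = \left(- \frac{87}{74}\right) \left(- \frac{1}{1130}\right) = \frac{87}{83620}$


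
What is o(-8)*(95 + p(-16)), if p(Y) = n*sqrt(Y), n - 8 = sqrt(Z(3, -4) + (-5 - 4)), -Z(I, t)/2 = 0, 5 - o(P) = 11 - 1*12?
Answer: 498 + 192*I ≈ 498.0 + 192.0*I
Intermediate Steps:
o(P) = 6 (o(P) = 5 - (11 - 1*12) = 5 - (11 - 12) = 5 - 1*(-1) = 5 + 1 = 6)
Z(I, t) = 0 (Z(I, t) = -2*0 = 0)
n = 8 + 3*I (n = 8 + sqrt(0 + (-5 - 4)) = 8 + sqrt(0 - 9) = 8 + sqrt(-9) = 8 + 3*I ≈ 8.0 + 3.0*I)
p(Y) = sqrt(Y)*(8 + 3*I) (p(Y) = (8 + 3*I)*sqrt(Y) = sqrt(Y)*(8 + 3*I))
o(-8)*(95 + p(-16)) = 6*(95 + sqrt(-16)*(8 + 3*I)) = 6*(95 + (4*I)*(8 + 3*I)) = 6*(95 + 4*I*(8 + 3*I)) = 570 + 24*I*(8 + 3*I)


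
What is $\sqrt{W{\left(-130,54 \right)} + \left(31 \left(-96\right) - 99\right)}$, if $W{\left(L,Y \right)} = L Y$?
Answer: $i \sqrt{10095} \approx 100.47 i$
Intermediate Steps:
$\sqrt{W{\left(-130,54 \right)} + \left(31 \left(-96\right) - 99\right)} = \sqrt{\left(-130\right) 54 + \left(31 \left(-96\right) - 99\right)} = \sqrt{-7020 - 3075} = \sqrt{-10095} = i \sqrt{10095}$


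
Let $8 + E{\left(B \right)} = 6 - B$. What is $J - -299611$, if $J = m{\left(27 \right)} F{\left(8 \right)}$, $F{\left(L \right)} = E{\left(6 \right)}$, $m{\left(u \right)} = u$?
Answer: $299395$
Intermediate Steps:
$E{\left(B \right)} = -2 - B$ ($E{\left(B \right)} = -8 - \left(-6 + B\right) = -2 - B$)
$F{\left(L \right)} = -8$ ($F{\left(L \right)} = -2 - 6 = -8$)
$J = -216$ ($J = 27 \left(-8\right) = -216$)
$J - -299611 = -216 - -299611 = -216 + 299611 = 299395$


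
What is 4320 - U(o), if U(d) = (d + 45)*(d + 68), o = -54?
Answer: 4446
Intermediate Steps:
U(d) = (45 + d)*(68 + d)
4320 - U(o) = 4320 - (3060 + (-54)² + 113*(-54)) = 4320 - (3060 + 2916 - 6102) = 4320 - 1*(-126) = 4320 + 126 = 4446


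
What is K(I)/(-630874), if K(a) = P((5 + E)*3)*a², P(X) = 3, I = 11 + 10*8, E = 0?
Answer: -24843/630874 ≈ -0.039379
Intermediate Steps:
I = 91 (I = 11 + 80 = 91)
K(a) = 3*a²
K(I)/(-630874) = (3*91²)/(-630874) = (3*8281)*(-1/630874) = 24843*(-1/630874) = -24843/630874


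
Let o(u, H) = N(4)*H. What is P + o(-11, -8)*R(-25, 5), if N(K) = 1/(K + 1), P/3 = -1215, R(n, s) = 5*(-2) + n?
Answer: -3589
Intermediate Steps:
R(n, s) = -10 + n
P = -3645 (P = 3*(-1215) = -3645)
N(K) = 1/(1 + K)
o(u, H) = H/5 (o(u, H) = H/(1 + 4) = H/5)
P + o(-11, -8)*R(-25, 5) = -3645 + ((⅕)*(-8))*(-10 - 25) = -3645 - 8/5*(-35) = -3645 + 56 = -3589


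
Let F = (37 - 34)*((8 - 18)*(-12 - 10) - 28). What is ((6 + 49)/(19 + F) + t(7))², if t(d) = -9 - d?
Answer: 3583449/14161 ≈ 253.05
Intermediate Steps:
F = 576 (F = 3*(-10*(-22) - 28) = 3*(220 - 28) = 3*192 = 576)
((6 + 49)/(19 + F) + t(7))² = ((6 + 49)/(19 + 576) + (-9 - 1*7))² = (55/595 + (-9 - 7))² = (55*(1/595) - 16)² = (11/119 - 16)² = (-1893/119)² = 3583449/14161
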